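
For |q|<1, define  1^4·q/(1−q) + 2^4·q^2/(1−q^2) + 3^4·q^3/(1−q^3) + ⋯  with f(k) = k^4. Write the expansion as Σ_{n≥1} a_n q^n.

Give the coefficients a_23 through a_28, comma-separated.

n=23: 23·1 1·23  f→[279841+1]=279842
q^24  k|24↦f(k): 24:331776 12:20736 8:4096 6:1296 4:256 3:81 2:16 1:1  a_24=358258
d|25:{1,5,25}  Σf=1+625+390625=391251
n=26: 1·26 2·13 13·2 26·1  f→[1+16+28561+456976]=485554
[q^27] f(1)=1,f(3)=81,f(9)=6561,f(27)=531441 ⇒ 538084
n=28: 1·28 2·14 4·7 7·4 14·2 28·1  f→[1+16+256+2401+38416+614656]=655746

279842, 358258, 391251, 485554, 538084, 655746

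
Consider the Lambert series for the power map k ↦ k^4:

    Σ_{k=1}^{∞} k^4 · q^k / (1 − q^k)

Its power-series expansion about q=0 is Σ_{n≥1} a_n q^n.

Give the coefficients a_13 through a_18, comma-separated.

28562, 40834, 51332, 69905, 83522, 112931

[q^13] f(13)=28561,f(1)=1 ⇒ 28562
q^14  k|14↦f(k): 14:38416 7:2401 2:16 1:1  a_14=40834
d|15:{1,3,5,15}  Σf=1+81+625+50625=51332
n=16: 1·16 2·8 4·4 8·2 16·1  f→[1+16+256+4096+65536]=69905
[q^17] f(1)=1,f(17)=83521 ⇒ 83522
n=18: 1·18 2·9 3·6 6·3 9·2 18·1  f→[1+16+81+1296+6561+104976]=112931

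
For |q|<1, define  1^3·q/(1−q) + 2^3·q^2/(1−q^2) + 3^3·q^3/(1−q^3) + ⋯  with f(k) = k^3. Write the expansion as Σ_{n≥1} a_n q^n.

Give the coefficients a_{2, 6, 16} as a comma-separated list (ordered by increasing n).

9, 252, 4681

n=2: 2·1 1·2  f→[8+1]=9
[q^6] f(6)=216,f(3)=27,f(2)=8,f(1)=1 ⇒ 252
[q^16] f(16)=4096,f(8)=512,f(4)=64,f(2)=8,f(1)=1 ⇒ 4681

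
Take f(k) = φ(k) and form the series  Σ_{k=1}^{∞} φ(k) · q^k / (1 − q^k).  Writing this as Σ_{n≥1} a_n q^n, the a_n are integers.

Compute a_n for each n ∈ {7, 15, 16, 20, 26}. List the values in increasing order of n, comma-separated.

d|7:{7,1}  Σφ=6+1=7
n=15: 15·1 5·3 3·5 1·15  φ→[8+4+2+1]=15
d|16:{1,2,4,8,16}  Σφ=1+1+2+4+8=16
q^20  k|20↦φ(k): 1:1 2:1 4:2 5:4 10:4 20:8  a_20=20
n=26: 1·26 2·13 13·2 26·1  φ→[1+1+12+12]=26

7, 15, 16, 20, 26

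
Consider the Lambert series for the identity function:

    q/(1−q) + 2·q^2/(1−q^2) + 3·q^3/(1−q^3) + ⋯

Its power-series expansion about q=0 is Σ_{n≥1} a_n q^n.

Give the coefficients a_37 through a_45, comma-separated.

n=37: 1·37 37·1  f→[1+37]=38
[q^38] f(38)=38,f(19)=19,f(2)=2,f(1)=1 ⇒ 60
q^39  k|39↦f(k): 1:1 3:3 13:13 39:39  a_39=56
q^40  k|40↦f(k): 40:40 20:20 10:10 8:8 5:5 4:4 2:2 1:1  a_40=90
q^41  k|41↦f(k): 41:41 1:1  a_41=42
n=42: 42·1 21·2 14·3 7·6 6·7 3·14 2·21 1·42  f→[42+21+14+7+6+3+2+1]=96
d|43:{1,43}  Σf=1+43=44
d|44:{44,22,11,4,2,1}  Σf=44+22+11+4+2+1=84
d|45:{45,15,9,5,3,1}  Σf=45+15+9+5+3+1=78

38, 60, 56, 90, 42, 96, 44, 84, 78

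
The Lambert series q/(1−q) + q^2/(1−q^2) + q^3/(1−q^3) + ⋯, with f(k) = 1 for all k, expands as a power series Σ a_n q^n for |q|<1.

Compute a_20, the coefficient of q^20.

[q^20] f(1)=1,f(2)=1,f(4)=1,f(5)=1,f(10)=1,f(20)=1 ⇒ 6

a_20 = 6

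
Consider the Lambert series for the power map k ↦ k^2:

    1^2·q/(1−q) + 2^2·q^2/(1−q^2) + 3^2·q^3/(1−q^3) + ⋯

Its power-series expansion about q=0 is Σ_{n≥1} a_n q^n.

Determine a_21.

q^21  k|21↦f(k): 21:441 7:49 3:9 1:1  a_21=500

a_21 = 500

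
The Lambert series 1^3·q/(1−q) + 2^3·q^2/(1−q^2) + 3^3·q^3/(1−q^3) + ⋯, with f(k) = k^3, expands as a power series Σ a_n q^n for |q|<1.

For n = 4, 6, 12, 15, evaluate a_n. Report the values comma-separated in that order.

[q^4] f(4)=64,f(2)=8,f(1)=1 ⇒ 73
d|6:{6,3,2,1}  Σf=216+27+8+1=252
n=12: 12·1 6·2 4·3 3·4 2·6 1·12  f→[1728+216+64+27+8+1]=2044
[q^15] f(1)=1,f(3)=27,f(5)=125,f(15)=3375 ⇒ 3528

73, 252, 2044, 3528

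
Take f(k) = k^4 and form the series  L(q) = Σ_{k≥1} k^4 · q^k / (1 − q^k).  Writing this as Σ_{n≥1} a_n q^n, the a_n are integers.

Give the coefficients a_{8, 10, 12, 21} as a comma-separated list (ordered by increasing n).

[q^8] f(8)=4096,f(4)=256,f(2)=16,f(1)=1 ⇒ 4369
n=10: 1·10 2·5 5·2 10·1  f→[1+16+625+10000]=10642
n=12: 12·1 6·2 4·3 3·4 2·6 1·12  f→[20736+1296+256+81+16+1]=22386
[q^21] f(1)=1,f(3)=81,f(7)=2401,f(21)=194481 ⇒ 196964

4369, 10642, 22386, 196964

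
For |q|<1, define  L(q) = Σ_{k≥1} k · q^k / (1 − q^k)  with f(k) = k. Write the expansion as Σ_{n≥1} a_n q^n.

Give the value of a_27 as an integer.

a_27 = 40

n=27: 27·1 9·3 3·9 1·27  f→[27+9+3+1]=40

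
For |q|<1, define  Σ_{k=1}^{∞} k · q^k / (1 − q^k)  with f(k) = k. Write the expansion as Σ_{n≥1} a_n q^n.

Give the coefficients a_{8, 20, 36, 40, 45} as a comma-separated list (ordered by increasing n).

q^8  k|8↦f(k): 1:1 2:2 4:4 8:8  a_8=15
q^20  k|20↦f(k): 1:1 2:2 4:4 5:5 10:10 20:20  a_20=42
[q^36] f(1)=1,f(2)=2,f(3)=3,f(4)=4,f(6)=6,f(9)=9,f(12)=12,f(18)=18,f(36)=36 ⇒ 91
q^40  k|40↦f(k): 1:1 2:2 4:4 5:5 8:8 10:10 20:20 40:40  a_40=90
n=45: 1·45 3·15 5·9 9·5 15·3 45·1  f→[1+3+5+9+15+45]=78

15, 42, 91, 90, 78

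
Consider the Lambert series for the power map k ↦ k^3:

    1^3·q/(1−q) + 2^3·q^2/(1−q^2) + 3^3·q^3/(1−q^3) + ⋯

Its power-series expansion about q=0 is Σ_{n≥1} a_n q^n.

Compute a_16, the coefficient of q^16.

a_16 = 4681

[q^16] f(16)=4096,f(8)=512,f(4)=64,f(2)=8,f(1)=1 ⇒ 4681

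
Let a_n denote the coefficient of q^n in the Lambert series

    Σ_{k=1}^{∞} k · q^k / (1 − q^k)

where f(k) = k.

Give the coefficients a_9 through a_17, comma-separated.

d|9:{9,3,1}  Σf=9+3+1=13
d|10:{1,2,5,10}  Σf=1+2+5+10=18
q^11  k|11↦f(k): 1:1 11:11  a_11=12
q^12  k|12↦f(k): 1:1 2:2 3:3 4:4 6:6 12:12  a_12=28
d|13:{1,13}  Σf=1+13=14
d|14:{1,2,7,14}  Σf=1+2+7+14=24
q^15  k|15↦f(k): 15:15 5:5 3:3 1:1  a_15=24
n=16: 16·1 8·2 4·4 2·8 1·16  f→[16+8+4+2+1]=31
q^17  k|17↦f(k): 1:1 17:17  a_17=18

13, 18, 12, 28, 14, 24, 24, 31, 18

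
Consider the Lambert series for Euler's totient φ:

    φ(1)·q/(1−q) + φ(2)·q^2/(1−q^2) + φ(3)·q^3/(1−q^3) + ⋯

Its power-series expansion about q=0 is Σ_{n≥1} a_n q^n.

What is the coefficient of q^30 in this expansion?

[q^30] φ(1)=1,φ(2)=1,φ(3)=2,φ(5)=4,φ(6)=2,φ(10)=4,φ(15)=8,φ(30)=8 ⇒ 30

a_30 = 30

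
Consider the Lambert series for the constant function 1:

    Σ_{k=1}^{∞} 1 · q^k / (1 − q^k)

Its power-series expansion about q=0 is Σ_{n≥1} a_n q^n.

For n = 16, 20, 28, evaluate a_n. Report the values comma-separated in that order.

5, 6, 6

d|16:{1,2,4,8,16}  Σf=1+1+1+1+1=5
d|20:{1,2,4,5,10,20}  Σf=1+1+1+1+1+1=6
n=28: 1·28 2·14 4·7 7·4 14·2 28·1  f→[1+1+1+1+1+1]=6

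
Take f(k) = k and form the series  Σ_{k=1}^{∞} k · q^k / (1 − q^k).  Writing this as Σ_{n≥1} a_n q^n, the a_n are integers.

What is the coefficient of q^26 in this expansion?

d|26:{1,2,13,26}  Σf=1+2+13+26=42

a_26 = 42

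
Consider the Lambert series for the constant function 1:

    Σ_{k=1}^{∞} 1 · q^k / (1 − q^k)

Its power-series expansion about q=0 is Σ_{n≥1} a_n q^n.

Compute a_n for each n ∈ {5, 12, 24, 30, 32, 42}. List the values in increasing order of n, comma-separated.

2, 6, 8, 8, 6, 8

q^5  k|5↦f(k): 5:1 1:1  a_5=2
[q^12] f(12)=1,f(6)=1,f(4)=1,f(3)=1,f(2)=1,f(1)=1 ⇒ 6
d|24:{24,12,8,6,4,3,2,1}  Σf=1+1+1+1+1+1+1+1=8
q^30  k|30↦f(k): 30:1 15:1 10:1 6:1 5:1 3:1 2:1 1:1  a_30=8
d|32:{32,16,8,4,2,1}  Σf=1+1+1+1+1+1=6
q^42  k|42↦f(k): 1:1 2:1 3:1 6:1 7:1 14:1 21:1 42:1  a_42=8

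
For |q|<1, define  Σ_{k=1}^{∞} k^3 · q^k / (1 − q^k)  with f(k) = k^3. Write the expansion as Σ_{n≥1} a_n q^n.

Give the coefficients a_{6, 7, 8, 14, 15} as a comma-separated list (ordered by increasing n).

d|6:{6,3,2,1}  Σf=216+27+8+1=252
[q^7] f(1)=1,f(7)=343 ⇒ 344
d|8:{1,2,4,8}  Σf=1+8+64+512=585
d|14:{14,7,2,1}  Σf=2744+343+8+1=3096
d|15:{15,5,3,1}  Σf=3375+125+27+1=3528

252, 344, 585, 3096, 3528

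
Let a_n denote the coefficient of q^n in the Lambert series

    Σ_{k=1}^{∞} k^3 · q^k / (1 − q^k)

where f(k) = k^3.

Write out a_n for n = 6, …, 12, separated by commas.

252, 344, 585, 757, 1134, 1332, 2044

[q^6] f(6)=216,f(3)=27,f(2)=8,f(1)=1 ⇒ 252
d|7:{7,1}  Σf=343+1=344
[q^8] f(8)=512,f(4)=64,f(2)=8,f(1)=1 ⇒ 585
[q^9] f(9)=729,f(3)=27,f(1)=1 ⇒ 757
q^10  k|10↦f(k): 1:1 2:8 5:125 10:1000  a_10=1134
d|11:{11,1}  Σf=1331+1=1332
n=12: 1·12 2·6 3·4 4·3 6·2 12·1  f→[1+8+27+64+216+1728]=2044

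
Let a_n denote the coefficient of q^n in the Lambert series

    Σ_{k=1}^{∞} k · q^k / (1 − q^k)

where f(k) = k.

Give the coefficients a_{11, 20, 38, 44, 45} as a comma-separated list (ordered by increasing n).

d|11:{1,11}  Σf=1+11=12
q^20  k|20↦f(k): 1:1 2:2 4:4 5:5 10:10 20:20  a_20=42
[q^38] f(1)=1,f(2)=2,f(19)=19,f(38)=38 ⇒ 60
n=44: 1·44 2·22 4·11 11·4 22·2 44·1  f→[1+2+4+11+22+44]=84
q^45  k|45↦f(k): 1:1 3:3 5:5 9:9 15:15 45:45  a_45=78

12, 42, 60, 84, 78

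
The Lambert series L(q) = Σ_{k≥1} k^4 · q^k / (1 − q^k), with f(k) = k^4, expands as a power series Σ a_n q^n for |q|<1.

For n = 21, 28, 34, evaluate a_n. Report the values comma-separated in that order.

196964, 655746, 1419874

q^21  k|21↦f(k): 21:194481 7:2401 3:81 1:1  a_21=196964
d|28:{28,14,7,4,2,1}  Σf=614656+38416+2401+256+16+1=655746
[q^34] f(34)=1336336,f(17)=83521,f(2)=16,f(1)=1 ⇒ 1419874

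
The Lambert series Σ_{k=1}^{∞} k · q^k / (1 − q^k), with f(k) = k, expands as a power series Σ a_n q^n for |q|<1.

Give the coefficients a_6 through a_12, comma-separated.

12, 8, 15, 13, 18, 12, 28

q^6  k|6↦f(k): 1:1 2:2 3:3 6:6  a_6=12
q^7  k|7↦f(k): 1:1 7:7  a_7=8
d|8:{8,4,2,1}  Σf=8+4+2+1=15
n=9: 1·9 3·3 9·1  f→[1+3+9]=13
n=10: 10·1 5·2 2·5 1·10  f→[10+5+2+1]=18
[q^11] f(11)=11,f(1)=1 ⇒ 12
n=12: 1·12 2·6 3·4 4·3 6·2 12·1  f→[1+2+3+4+6+12]=28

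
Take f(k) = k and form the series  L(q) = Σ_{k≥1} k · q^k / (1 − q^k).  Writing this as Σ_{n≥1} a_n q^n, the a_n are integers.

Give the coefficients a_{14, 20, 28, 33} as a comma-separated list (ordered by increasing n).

q^14  k|14↦f(k): 14:14 7:7 2:2 1:1  a_14=24
[q^20] f(20)=20,f(10)=10,f(5)=5,f(4)=4,f(2)=2,f(1)=1 ⇒ 42
[q^28] f(28)=28,f(14)=14,f(7)=7,f(4)=4,f(2)=2,f(1)=1 ⇒ 56
n=33: 1·33 3·11 11·3 33·1  f→[1+3+11+33]=48

24, 42, 56, 48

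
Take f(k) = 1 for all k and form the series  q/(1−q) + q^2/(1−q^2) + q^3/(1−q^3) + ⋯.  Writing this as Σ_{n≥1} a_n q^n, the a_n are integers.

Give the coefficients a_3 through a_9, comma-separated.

q^3  k|3↦f(k): 3:1 1:1  a_3=2
d|4:{4,2,1}  Σf=1+1+1=3
q^5  k|5↦f(k): 5:1 1:1  a_5=2
[q^6] f(1)=1,f(2)=1,f(3)=1,f(6)=1 ⇒ 4
n=7: 7·1 1·7  f→[1+1]=2
n=8: 1·8 2·4 4·2 8·1  f→[1+1+1+1]=4
n=9: 1·9 3·3 9·1  f→[1+1+1]=3

2, 3, 2, 4, 2, 4, 3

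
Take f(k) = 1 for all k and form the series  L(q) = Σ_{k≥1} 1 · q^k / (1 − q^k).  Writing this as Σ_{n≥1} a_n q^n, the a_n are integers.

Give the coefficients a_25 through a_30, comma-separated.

n=25: 25·1 5·5 1·25  f→[1+1+1]=3
[q^26] f(1)=1,f(2)=1,f(13)=1,f(26)=1 ⇒ 4
[q^27] f(27)=1,f(9)=1,f(3)=1,f(1)=1 ⇒ 4
q^28  k|28↦f(k): 28:1 14:1 7:1 4:1 2:1 1:1  a_28=6
n=29: 1·29 29·1  f→[1+1]=2
n=30: 1·30 2·15 3·10 5·6 6·5 10·3 15·2 30·1  f→[1+1+1+1+1+1+1+1]=8

3, 4, 4, 6, 2, 8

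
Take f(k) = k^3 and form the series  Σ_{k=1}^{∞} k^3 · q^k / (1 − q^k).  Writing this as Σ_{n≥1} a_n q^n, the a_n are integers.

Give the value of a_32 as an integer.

q^32  k|32↦f(k): 32:32768 16:4096 8:512 4:64 2:8 1:1  a_32=37449

a_32 = 37449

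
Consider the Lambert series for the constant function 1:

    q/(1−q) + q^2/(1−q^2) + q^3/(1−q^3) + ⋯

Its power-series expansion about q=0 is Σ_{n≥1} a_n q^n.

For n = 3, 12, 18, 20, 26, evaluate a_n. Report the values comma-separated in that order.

n=3: 3·1 1·3  f→[1+1]=2
q^12  k|12↦f(k): 12:1 6:1 4:1 3:1 2:1 1:1  a_12=6
n=18: 1·18 2·9 3·6 6·3 9·2 18·1  f→[1+1+1+1+1+1]=6
n=20: 1·20 2·10 4·5 5·4 10·2 20·1  f→[1+1+1+1+1+1]=6
q^26  k|26↦f(k): 1:1 2:1 13:1 26:1  a_26=4

2, 6, 6, 6, 4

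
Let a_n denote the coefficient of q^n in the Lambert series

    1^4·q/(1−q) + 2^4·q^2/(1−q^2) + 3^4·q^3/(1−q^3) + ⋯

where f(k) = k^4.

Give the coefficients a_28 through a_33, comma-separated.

655746, 707282, 872644, 923522, 1118481, 1200644

[q^28] f(1)=1,f(2)=16,f(4)=256,f(7)=2401,f(14)=38416,f(28)=614656 ⇒ 655746
q^29  k|29↦f(k): 1:1 29:707281  a_29=707282
n=30: 30·1 15·2 10·3 6·5 5·6 3·10 2·15 1·30  f→[810000+50625+10000+1296+625+81+16+1]=872644
n=31: 31·1 1·31  f→[923521+1]=923522
[q^32] f(32)=1048576,f(16)=65536,f(8)=4096,f(4)=256,f(2)=16,f(1)=1 ⇒ 1118481
d|33:{33,11,3,1}  Σf=1185921+14641+81+1=1200644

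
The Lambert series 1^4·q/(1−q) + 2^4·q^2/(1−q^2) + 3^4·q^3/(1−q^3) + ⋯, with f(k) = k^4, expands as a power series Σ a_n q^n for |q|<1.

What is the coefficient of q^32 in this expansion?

a_32 = 1118481

q^32  k|32↦f(k): 1:1 2:16 4:256 8:4096 16:65536 32:1048576  a_32=1118481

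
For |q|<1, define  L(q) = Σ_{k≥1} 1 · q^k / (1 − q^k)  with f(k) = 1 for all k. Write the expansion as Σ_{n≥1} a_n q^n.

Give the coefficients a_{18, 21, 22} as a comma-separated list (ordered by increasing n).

6, 4, 4

n=18: 1·18 2·9 3·6 6·3 9·2 18·1  f→[1+1+1+1+1+1]=6
[q^21] f(1)=1,f(3)=1,f(7)=1,f(21)=1 ⇒ 4
[q^22] f(1)=1,f(2)=1,f(11)=1,f(22)=1 ⇒ 4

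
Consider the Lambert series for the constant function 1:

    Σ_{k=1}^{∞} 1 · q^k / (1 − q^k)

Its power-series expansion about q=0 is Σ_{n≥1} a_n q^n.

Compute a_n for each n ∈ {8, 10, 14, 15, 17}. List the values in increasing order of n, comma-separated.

4, 4, 4, 4, 2

[q^8] f(1)=1,f(2)=1,f(4)=1,f(8)=1 ⇒ 4
q^10  k|10↦f(k): 1:1 2:1 5:1 10:1  a_10=4
[q^14] f(1)=1,f(2)=1,f(7)=1,f(14)=1 ⇒ 4
q^15  k|15↦f(k): 15:1 5:1 3:1 1:1  a_15=4
n=17: 17·1 1·17  f→[1+1]=2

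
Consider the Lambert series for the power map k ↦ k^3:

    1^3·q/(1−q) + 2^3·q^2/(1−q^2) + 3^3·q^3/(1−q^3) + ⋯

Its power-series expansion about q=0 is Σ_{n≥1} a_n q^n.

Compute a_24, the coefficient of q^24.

[q^24] f(24)=13824,f(12)=1728,f(8)=512,f(6)=216,f(4)=64,f(3)=27,f(2)=8,f(1)=1 ⇒ 16380

a_24 = 16380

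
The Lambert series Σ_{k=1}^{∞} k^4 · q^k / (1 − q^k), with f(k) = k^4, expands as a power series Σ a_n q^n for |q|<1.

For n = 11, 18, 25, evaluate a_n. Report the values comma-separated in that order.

d|11:{1,11}  Σf=1+14641=14642
[q^18] f(1)=1,f(2)=16,f(3)=81,f(6)=1296,f(9)=6561,f(18)=104976 ⇒ 112931
[q^25] f(25)=390625,f(5)=625,f(1)=1 ⇒ 391251

14642, 112931, 391251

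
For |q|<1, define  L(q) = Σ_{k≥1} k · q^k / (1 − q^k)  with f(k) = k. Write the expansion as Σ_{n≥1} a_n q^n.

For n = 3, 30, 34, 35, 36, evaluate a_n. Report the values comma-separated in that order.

q^3  k|3↦f(k): 3:3 1:1  a_3=4
q^30  k|30↦f(k): 1:1 2:2 3:3 5:5 6:6 10:10 15:15 30:30  a_30=72
n=34: 1·34 2·17 17·2 34·1  f→[1+2+17+34]=54
d|35:{35,7,5,1}  Σf=35+7+5+1=48
n=36: 36·1 18·2 12·3 9·4 6·6 4·9 3·12 2·18 1·36  f→[36+18+12+9+6+4+3+2+1]=91

4, 72, 54, 48, 91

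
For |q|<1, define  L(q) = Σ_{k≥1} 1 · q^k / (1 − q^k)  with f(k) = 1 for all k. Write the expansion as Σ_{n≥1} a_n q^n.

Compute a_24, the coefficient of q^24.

a_24 = 8

n=24: 1·24 2·12 3·8 4·6 6·4 8·3 12·2 24·1  f→[1+1+1+1+1+1+1+1]=8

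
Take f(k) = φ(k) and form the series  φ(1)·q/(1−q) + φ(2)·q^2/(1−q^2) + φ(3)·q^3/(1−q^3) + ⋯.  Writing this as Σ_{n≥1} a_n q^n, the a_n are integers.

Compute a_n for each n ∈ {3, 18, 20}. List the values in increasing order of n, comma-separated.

q^3  k|3↦φ(k): 1:1 3:2  a_3=3
q^18  k|18↦φ(k): 18:6 9:6 6:2 3:2 2:1 1:1  a_18=18
[q^20] φ(20)=8,φ(10)=4,φ(5)=4,φ(4)=2,φ(2)=1,φ(1)=1 ⇒ 20

3, 18, 20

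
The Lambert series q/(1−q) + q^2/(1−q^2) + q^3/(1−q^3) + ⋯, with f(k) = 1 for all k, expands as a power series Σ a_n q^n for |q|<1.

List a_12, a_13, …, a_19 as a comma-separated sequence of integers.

d|12:{1,2,3,4,6,12}  Σf=1+1+1+1+1+1=6
d|13:{13,1}  Σf=1+1=2
n=14: 1·14 2·7 7·2 14·1  f→[1+1+1+1]=4
n=15: 15·1 5·3 3·5 1·15  f→[1+1+1+1]=4
q^16  k|16↦f(k): 16:1 8:1 4:1 2:1 1:1  a_16=5
n=17: 1·17 17·1  f→[1+1]=2
n=18: 18·1 9·2 6·3 3·6 2·9 1·18  f→[1+1+1+1+1+1]=6
q^19  k|19↦f(k): 19:1 1:1  a_19=2

6, 2, 4, 4, 5, 2, 6, 2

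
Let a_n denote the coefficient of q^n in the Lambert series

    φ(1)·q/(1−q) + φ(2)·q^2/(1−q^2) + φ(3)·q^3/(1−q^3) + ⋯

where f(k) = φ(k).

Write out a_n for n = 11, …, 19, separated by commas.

q^11  k|11↦φ(k): 1:1 11:10  a_11=11
q^12  k|12↦φ(k): 12:4 6:2 4:2 3:2 2:1 1:1  a_12=12
n=13: 1·13 13·1  φ→[1+12]=13
[q^14] φ(14)=6,φ(7)=6,φ(2)=1,φ(1)=1 ⇒ 14
n=15: 1·15 3·5 5·3 15·1  φ→[1+2+4+8]=15
n=16: 16·1 8·2 4·4 2·8 1·16  φ→[8+4+2+1+1]=16
q^17  k|17↦φ(k): 1:1 17:16  a_17=17
q^18  k|18↦φ(k): 1:1 2:1 3:2 6:2 9:6 18:6  a_18=18
[q^19] φ(1)=1,φ(19)=18 ⇒ 19

11, 12, 13, 14, 15, 16, 17, 18, 19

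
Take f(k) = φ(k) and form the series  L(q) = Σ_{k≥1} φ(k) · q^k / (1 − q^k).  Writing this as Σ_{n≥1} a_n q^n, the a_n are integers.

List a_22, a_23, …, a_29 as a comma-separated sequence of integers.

[q^22] φ(1)=1,φ(2)=1,φ(11)=10,φ(22)=10 ⇒ 22
d|23:{1,23}  Σφ=1+22=23
q^24  k|24↦φ(k): 24:8 12:4 8:4 6:2 4:2 3:2 2:1 1:1  a_24=24
[q^25] φ(1)=1,φ(5)=4,φ(25)=20 ⇒ 25
n=26: 26·1 13·2 2·13 1·26  φ→[12+12+1+1]=26
q^27  k|27↦φ(k): 27:18 9:6 3:2 1:1  a_27=27
d|28:{1,2,4,7,14,28}  Σφ=1+1+2+6+6+12=28
n=29: 1·29 29·1  φ→[1+28]=29

22, 23, 24, 25, 26, 27, 28, 29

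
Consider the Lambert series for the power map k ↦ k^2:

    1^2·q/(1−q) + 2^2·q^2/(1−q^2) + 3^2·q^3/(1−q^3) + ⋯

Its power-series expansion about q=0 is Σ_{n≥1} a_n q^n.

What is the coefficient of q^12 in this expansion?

[q^12] f(1)=1,f(2)=4,f(3)=9,f(4)=16,f(6)=36,f(12)=144 ⇒ 210

a_12 = 210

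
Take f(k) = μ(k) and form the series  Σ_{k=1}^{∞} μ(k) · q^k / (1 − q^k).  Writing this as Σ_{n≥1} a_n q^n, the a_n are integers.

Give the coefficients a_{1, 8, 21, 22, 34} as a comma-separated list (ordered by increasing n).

1, 0, 0, 0, 0

q^1  k|1↦μ(k): 1:1  a_1=1
d|8:{1,2,4,8}  Σμ=1+(-1)+0+0=0
q^21  k|21↦μ(k): 1:1 3:-1 7:-1 21:1  a_21=0
d|22:{22,11,2,1}  Σμ=1+(-1)+(-1)+1=0
d|34:{1,2,17,34}  Σμ=1+(-1)+(-1)+1=0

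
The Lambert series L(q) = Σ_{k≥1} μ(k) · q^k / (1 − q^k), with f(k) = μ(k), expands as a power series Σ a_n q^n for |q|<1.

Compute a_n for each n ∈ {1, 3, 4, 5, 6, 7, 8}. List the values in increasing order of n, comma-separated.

d|1:{1}  Σμ=1=1
d|3:{1,3}  Σμ=1+(-1)=0
q^4  k|4↦μ(k): 1:1 2:-1 4:0  a_4=0
d|5:{1,5}  Σμ=1+(-1)=0
q^6  k|6↦μ(k): 1:1 2:-1 3:-1 6:1  a_6=0
q^7  k|7↦μ(k): 7:-1 1:1  a_7=0
[q^8] μ(8)=0,μ(4)=0,μ(2)=-1,μ(1)=1 ⇒ 0

1, 0, 0, 0, 0, 0, 0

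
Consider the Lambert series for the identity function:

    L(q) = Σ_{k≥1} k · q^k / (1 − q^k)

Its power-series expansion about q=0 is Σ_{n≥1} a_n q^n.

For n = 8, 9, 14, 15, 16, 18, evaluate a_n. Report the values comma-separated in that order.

[q^8] f(1)=1,f(2)=2,f(4)=4,f(8)=8 ⇒ 15
[q^9] f(1)=1,f(3)=3,f(9)=9 ⇒ 13
q^14  k|14↦f(k): 14:14 7:7 2:2 1:1  a_14=24
d|15:{15,5,3,1}  Σf=15+5+3+1=24
[q^16] f(16)=16,f(8)=8,f(4)=4,f(2)=2,f(1)=1 ⇒ 31
q^18  k|18↦f(k): 18:18 9:9 6:6 3:3 2:2 1:1  a_18=39

15, 13, 24, 24, 31, 39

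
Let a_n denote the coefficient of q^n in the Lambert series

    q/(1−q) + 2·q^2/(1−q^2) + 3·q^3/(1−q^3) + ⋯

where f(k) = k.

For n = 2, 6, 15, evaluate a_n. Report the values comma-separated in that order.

q^2  k|2↦f(k): 2:2 1:1  a_2=3
d|6:{1,2,3,6}  Σf=1+2+3+6=12
d|15:{15,5,3,1}  Σf=15+5+3+1=24

3, 12, 24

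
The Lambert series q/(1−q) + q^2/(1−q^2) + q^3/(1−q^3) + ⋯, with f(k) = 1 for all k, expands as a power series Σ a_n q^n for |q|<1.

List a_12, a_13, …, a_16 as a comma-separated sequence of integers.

6, 2, 4, 4, 5

[q^12] f(1)=1,f(2)=1,f(3)=1,f(4)=1,f(6)=1,f(12)=1 ⇒ 6
d|13:{13,1}  Σf=1+1=2
q^14  k|14↦f(k): 1:1 2:1 7:1 14:1  a_14=4
d|15:{1,3,5,15}  Σf=1+1+1+1=4
d|16:{1,2,4,8,16}  Σf=1+1+1+1+1=5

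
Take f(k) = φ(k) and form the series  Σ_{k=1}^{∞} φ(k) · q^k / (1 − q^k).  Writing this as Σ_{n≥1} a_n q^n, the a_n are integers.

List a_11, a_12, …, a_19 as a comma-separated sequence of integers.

q^11  k|11↦φ(k): 11:10 1:1  a_11=11
[q^12] φ(12)=4,φ(6)=2,φ(4)=2,φ(3)=2,φ(2)=1,φ(1)=1 ⇒ 12
[q^13] φ(1)=1,φ(13)=12 ⇒ 13
d|14:{1,2,7,14}  Σφ=1+1+6+6=14
[q^15] φ(1)=1,φ(3)=2,φ(5)=4,φ(15)=8 ⇒ 15
d|16:{1,2,4,8,16}  Σφ=1+1+2+4+8=16
[q^17] φ(17)=16,φ(1)=1 ⇒ 17
q^18  k|18↦φ(k): 18:6 9:6 6:2 3:2 2:1 1:1  a_18=18
[q^19] φ(19)=18,φ(1)=1 ⇒ 19

11, 12, 13, 14, 15, 16, 17, 18, 19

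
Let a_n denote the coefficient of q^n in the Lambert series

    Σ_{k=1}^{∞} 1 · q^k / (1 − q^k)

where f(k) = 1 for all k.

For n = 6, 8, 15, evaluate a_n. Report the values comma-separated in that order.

4, 4, 4

[q^6] f(6)=1,f(3)=1,f(2)=1,f(1)=1 ⇒ 4
n=8: 8·1 4·2 2·4 1·8  f→[1+1+1+1]=4
n=15: 15·1 5·3 3·5 1·15  f→[1+1+1+1]=4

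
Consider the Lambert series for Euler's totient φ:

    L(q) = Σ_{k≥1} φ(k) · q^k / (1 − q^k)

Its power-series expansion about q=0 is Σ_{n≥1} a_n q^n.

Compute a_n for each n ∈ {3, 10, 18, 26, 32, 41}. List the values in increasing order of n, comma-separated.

[q^3] φ(1)=1,φ(3)=2 ⇒ 3
d|10:{10,5,2,1}  Σφ=4+4+1+1=10
q^18  k|18↦φ(k): 18:6 9:6 6:2 3:2 2:1 1:1  a_18=18
[q^26] φ(1)=1,φ(2)=1,φ(13)=12,φ(26)=12 ⇒ 26
d|32:{32,16,8,4,2,1}  Σφ=16+8+4+2+1+1=32
q^41  k|41↦φ(k): 1:1 41:40  a_41=41

3, 10, 18, 26, 32, 41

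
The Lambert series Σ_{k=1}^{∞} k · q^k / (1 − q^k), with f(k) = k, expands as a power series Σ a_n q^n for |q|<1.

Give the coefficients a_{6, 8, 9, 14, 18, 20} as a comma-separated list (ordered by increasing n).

n=6: 6·1 3·2 2·3 1·6  f→[6+3+2+1]=12
d|8:{8,4,2,1}  Σf=8+4+2+1=15
[q^9] f(9)=9,f(3)=3,f(1)=1 ⇒ 13
n=14: 1·14 2·7 7·2 14·1  f→[1+2+7+14]=24
n=18: 1·18 2·9 3·6 6·3 9·2 18·1  f→[1+2+3+6+9+18]=39
[q^20] f(1)=1,f(2)=2,f(4)=4,f(5)=5,f(10)=10,f(20)=20 ⇒ 42

12, 15, 13, 24, 39, 42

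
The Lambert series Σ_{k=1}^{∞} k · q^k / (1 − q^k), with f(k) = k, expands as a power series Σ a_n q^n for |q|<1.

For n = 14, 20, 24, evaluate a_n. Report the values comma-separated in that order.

d|14:{1,2,7,14}  Σf=1+2+7+14=24
[q^20] f(1)=1,f(2)=2,f(4)=4,f(5)=5,f(10)=10,f(20)=20 ⇒ 42
n=24: 24·1 12·2 8·3 6·4 4·6 3·8 2·12 1·24  f→[24+12+8+6+4+3+2+1]=60

24, 42, 60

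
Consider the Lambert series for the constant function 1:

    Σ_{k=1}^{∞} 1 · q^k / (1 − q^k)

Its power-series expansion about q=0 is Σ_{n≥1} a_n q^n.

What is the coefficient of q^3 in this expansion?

d|3:{3,1}  Σf=1+1=2

a_3 = 2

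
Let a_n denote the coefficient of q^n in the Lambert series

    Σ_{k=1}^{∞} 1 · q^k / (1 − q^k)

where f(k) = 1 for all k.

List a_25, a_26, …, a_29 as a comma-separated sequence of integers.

3, 4, 4, 6, 2

n=25: 1·25 5·5 25·1  f→[1+1+1]=3
n=26: 26·1 13·2 2·13 1·26  f→[1+1+1+1]=4
q^27  k|27↦f(k): 1:1 3:1 9:1 27:1  a_27=4
q^28  k|28↦f(k): 1:1 2:1 4:1 7:1 14:1 28:1  a_28=6
[q^29] f(29)=1,f(1)=1 ⇒ 2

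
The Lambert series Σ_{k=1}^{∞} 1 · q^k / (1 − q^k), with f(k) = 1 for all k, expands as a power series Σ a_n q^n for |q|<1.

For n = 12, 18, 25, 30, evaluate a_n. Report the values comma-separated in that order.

6, 6, 3, 8

[q^12] f(1)=1,f(2)=1,f(3)=1,f(4)=1,f(6)=1,f(12)=1 ⇒ 6
q^18  k|18↦f(k): 18:1 9:1 6:1 3:1 2:1 1:1  a_18=6
n=25: 25·1 5·5 1·25  f→[1+1+1]=3
q^30  k|30↦f(k): 30:1 15:1 10:1 6:1 5:1 3:1 2:1 1:1  a_30=8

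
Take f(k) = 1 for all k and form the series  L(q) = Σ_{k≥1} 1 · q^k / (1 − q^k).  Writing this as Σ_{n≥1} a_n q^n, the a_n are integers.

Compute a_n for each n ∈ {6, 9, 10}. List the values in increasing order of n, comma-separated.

4, 3, 4

q^6  k|6↦f(k): 6:1 3:1 2:1 1:1  a_6=4
q^9  k|9↦f(k): 9:1 3:1 1:1  a_9=3
[q^10] f(1)=1,f(2)=1,f(5)=1,f(10)=1 ⇒ 4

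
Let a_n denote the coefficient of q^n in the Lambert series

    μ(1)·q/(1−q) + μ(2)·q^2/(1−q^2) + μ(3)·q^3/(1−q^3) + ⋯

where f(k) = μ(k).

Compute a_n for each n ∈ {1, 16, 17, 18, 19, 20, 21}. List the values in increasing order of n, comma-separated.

n=1: 1·1  μ→[1]=1
q^16  k|16↦μ(k): 16:0 8:0 4:0 2:-1 1:1  a_16=0
n=17: 1·17 17·1  μ→[1+(-1)]=0
q^18  k|18↦μ(k): 18:0 9:0 6:1 3:-1 2:-1 1:1  a_18=0
[q^19] μ(19)=-1,μ(1)=1 ⇒ 0
q^20  k|20↦μ(k): 1:1 2:-1 4:0 5:-1 10:1 20:0  a_20=0
[q^21] μ(21)=1,μ(7)=-1,μ(3)=-1,μ(1)=1 ⇒ 0

1, 0, 0, 0, 0, 0, 0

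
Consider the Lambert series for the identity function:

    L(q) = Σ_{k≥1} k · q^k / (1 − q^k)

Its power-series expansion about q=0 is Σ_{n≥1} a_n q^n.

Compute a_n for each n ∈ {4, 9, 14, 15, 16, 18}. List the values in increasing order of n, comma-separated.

7, 13, 24, 24, 31, 39

d|4:{1,2,4}  Σf=1+2+4=7
n=9: 1·9 3·3 9·1  f→[1+3+9]=13
q^14  k|14↦f(k): 14:14 7:7 2:2 1:1  a_14=24
q^15  k|15↦f(k): 1:1 3:3 5:5 15:15  a_15=24
q^16  k|16↦f(k): 16:16 8:8 4:4 2:2 1:1  a_16=31
n=18: 18·1 9·2 6·3 3·6 2·9 1·18  f→[18+9+6+3+2+1]=39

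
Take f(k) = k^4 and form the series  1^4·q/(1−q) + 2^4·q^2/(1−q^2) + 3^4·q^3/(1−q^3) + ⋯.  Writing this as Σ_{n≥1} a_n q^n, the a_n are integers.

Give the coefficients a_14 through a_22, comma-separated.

d|14:{1,2,7,14}  Σf=1+16+2401+38416=40834
n=15: 15·1 5·3 3·5 1·15  f→[50625+625+81+1]=51332
n=16: 16·1 8·2 4·4 2·8 1·16  f→[65536+4096+256+16+1]=69905
q^17  k|17↦f(k): 17:83521 1:1  a_17=83522
[q^18] f(1)=1,f(2)=16,f(3)=81,f(6)=1296,f(9)=6561,f(18)=104976 ⇒ 112931
q^19  k|19↦f(k): 1:1 19:130321  a_19=130322
n=20: 20·1 10·2 5·4 4·5 2·10 1·20  f→[160000+10000+625+256+16+1]=170898
[q^21] f(1)=1,f(3)=81,f(7)=2401,f(21)=194481 ⇒ 196964
[q^22] f(22)=234256,f(11)=14641,f(2)=16,f(1)=1 ⇒ 248914

40834, 51332, 69905, 83522, 112931, 130322, 170898, 196964, 248914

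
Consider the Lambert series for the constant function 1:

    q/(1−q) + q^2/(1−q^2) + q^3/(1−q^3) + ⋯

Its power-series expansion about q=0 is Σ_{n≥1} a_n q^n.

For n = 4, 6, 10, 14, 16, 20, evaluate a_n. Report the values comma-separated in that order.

3, 4, 4, 4, 5, 6

d|4:{4,2,1}  Σf=1+1+1=3
[q^6] f(1)=1,f(2)=1,f(3)=1,f(6)=1 ⇒ 4
[q^10] f(1)=1,f(2)=1,f(5)=1,f(10)=1 ⇒ 4
[q^14] f(1)=1,f(2)=1,f(7)=1,f(14)=1 ⇒ 4
n=16: 1·16 2·8 4·4 8·2 16·1  f→[1+1+1+1+1]=5
n=20: 20·1 10·2 5·4 4·5 2·10 1·20  f→[1+1+1+1+1+1]=6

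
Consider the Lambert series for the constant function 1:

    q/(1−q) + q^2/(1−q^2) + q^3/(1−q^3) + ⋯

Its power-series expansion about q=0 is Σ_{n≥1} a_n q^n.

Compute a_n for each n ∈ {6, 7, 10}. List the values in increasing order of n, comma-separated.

n=6: 1·6 2·3 3·2 6·1  f→[1+1+1+1]=4
d|7:{1,7}  Σf=1+1=2
d|10:{10,5,2,1}  Σf=1+1+1+1=4

4, 2, 4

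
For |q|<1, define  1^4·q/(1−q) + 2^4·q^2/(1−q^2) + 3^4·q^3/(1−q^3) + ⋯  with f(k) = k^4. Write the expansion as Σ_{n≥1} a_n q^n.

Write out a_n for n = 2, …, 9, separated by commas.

[q^2] f(1)=1,f(2)=16 ⇒ 17
d|3:{1,3}  Σf=1+81=82
n=4: 4·1 2·2 1·4  f→[256+16+1]=273
n=5: 1·5 5·1  f→[1+625]=626
[q^6] f(1)=1,f(2)=16,f(3)=81,f(6)=1296 ⇒ 1394
d|7:{7,1}  Σf=2401+1=2402
n=8: 8·1 4·2 2·4 1·8  f→[4096+256+16+1]=4369
n=9: 9·1 3·3 1·9  f→[6561+81+1]=6643

17, 82, 273, 626, 1394, 2402, 4369, 6643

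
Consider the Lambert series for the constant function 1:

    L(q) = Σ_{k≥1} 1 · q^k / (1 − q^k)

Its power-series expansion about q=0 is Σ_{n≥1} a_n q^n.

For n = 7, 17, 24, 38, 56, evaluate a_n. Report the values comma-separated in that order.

2, 2, 8, 4, 8

n=7: 7·1 1·7  f→[1+1]=2
q^17  k|17↦f(k): 1:1 17:1  a_17=2
d|24:{1,2,3,4,6,8,12,24}  Σf=1+1+1+1+1+1+1+1=8
n=38: 1·38 2·19 19·2 38·1  f→[1+1+1+1]=4
[q^56] f(1)=1,f(2)=1,f(4)=1,f(7)=1,f(8)=1,f(14)=1,f(28)=1,f(56)=1 ⇒ 8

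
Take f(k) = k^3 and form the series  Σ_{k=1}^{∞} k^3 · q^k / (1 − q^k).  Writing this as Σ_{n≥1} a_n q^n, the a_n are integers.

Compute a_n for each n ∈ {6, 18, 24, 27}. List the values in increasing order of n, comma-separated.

252, 6813, 16380, 20440

n=6: 6·1 3·2 2·3 1·6  f→[216+27+8+1]=252
q^18  k|18↦f(k): 1:1 2:8 3:27 6:216 9:729 18:5832  a_18=6813
d|24:{1,2,3,4,6,8,12,24}  Σf=1+8+27+64+216+512+1728+13824=16380
[q^27] f(27)=19683,f(9)=729,f(3)=27,f(1)=1 ⇒ 20440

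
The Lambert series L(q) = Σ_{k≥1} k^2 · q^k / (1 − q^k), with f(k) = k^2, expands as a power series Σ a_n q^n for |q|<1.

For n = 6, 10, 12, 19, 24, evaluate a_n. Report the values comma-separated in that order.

q^6  k|6↦f(k): 6:36 3:9 2:4 1:1  a_6=50
[q^10] f(1)=1,f(2)=4,f(5)=25,f(10)=100 ⇒ 130
[q^12] f(1)=1,f(2)=4,f(3)=9,f(4)=16,f(6)=36,f(12)=144 ⇒ 210
q^19  k|19↦f(k): 19:361 1:1  a_19=362
d|24:{24,12,8,6,4,3,2,1}  Σf=576+144+64+36+16+9+4+1=850

50, 130, 210, 362, 850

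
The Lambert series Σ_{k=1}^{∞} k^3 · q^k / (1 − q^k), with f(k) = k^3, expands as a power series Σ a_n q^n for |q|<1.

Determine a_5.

a_5 = 126

q^5  k|5↦f(k): 5:125 1:1  a_5=126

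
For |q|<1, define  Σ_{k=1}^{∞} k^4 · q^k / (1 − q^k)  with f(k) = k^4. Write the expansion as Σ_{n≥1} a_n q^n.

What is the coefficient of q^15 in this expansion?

a_15 = 51332

n=15: 15·1 5·3 3·5 1·15  f→[50625+625+81+1]=51332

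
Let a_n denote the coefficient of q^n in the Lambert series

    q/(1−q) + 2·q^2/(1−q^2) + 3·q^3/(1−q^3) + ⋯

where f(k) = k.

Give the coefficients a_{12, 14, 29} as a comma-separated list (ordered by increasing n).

28, 24, 30

d|12:{12,6,4,3,2,1}  Σf=12+6+4+3+2+1=28
d|14:{14,7,2,1}  Σf=14+7+2+1=24
n=29: 1·29 29·1  f→[1+29]=30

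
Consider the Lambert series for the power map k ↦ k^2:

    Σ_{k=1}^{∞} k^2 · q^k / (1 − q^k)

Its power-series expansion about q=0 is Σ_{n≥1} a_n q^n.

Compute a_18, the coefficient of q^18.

a_18 = 455

[q^18] f(1)=1,f(2)=4,f(3)=9,f(6)=36,f(9)=81,f(18)=324 ⇒ 455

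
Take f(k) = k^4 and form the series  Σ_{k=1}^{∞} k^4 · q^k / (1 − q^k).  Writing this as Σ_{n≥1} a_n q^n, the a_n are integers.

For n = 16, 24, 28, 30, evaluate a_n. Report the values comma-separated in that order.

69905, 358258, 655746, 872644

d|16:{1,2,4,8,16}  Σf=1+16+256+4096+65536=69905
n=24: 1·24 2·12 3·8 4·6 6·4 8·3 12·2 24·1  f→[1+16+81+256+1296+4096+20736+331776]=358258
[q^28] f(28)=614656,f(14)=38416,f(7)=2401,f(4)=256,f(2)=16,f(1)=1 ⇒ 655746
[q^30] f(30)=810000,f(15)=50625,f(10)=10000,f(6)=1296,f(5)=625,f(3)=81,f(2)=16,f(1)=1 ⇒ 872644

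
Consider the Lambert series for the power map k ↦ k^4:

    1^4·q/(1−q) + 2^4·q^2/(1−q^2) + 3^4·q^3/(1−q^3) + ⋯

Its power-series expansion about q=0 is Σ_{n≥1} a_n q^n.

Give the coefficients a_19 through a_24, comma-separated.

[q^19] f(19)=130321,f(1)=1 ⇒ 130322
q^20  k|20↦f(k): 20:160000 10:10000 5:625 4:256 2:16 1:1  a_20=170898
q^21  k|21↦f(k): 21:194481 7:2401 3:81 1:1  a_21=196964
d|22:{22,11,2,1}  Σf=234256+14641+16+1=248914
n=23: 23·1 1·23  f→[279841+1]=279842
d|24:{1,2,3,4,6,8,12,24}  Σf=1+16+81+256+1296+4096+20736+331776=358258

130322, 170898, 196964, 248914, 279842, 358258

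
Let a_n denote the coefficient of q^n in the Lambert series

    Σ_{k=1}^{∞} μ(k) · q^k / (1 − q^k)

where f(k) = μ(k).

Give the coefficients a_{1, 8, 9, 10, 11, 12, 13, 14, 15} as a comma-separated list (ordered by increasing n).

1, 0, 0, 0, 0, 0, 0, 0, 0

n=1: 1·1  μ→[1]=1
d|8:{8,4,2,1}  Σμ=0+0+(-1)+1=0
q^9  k|9↦μ(k): 9:0 3:-1 1:1  a_9=0
q^10  k|10↦μ(k): 10:1 5:-1 2:-1 1:1  a_10=0
q^11  k|11↦μ(k): 11:-1 1:1  a_11=0
q^12  k|12↦μ(k): 1:1 2:-1 3:-1 4:0 6:1 12:0  a_12=0
n=13: 1·13 13·1  μ→[1+(-1)]=0
d|14:{1,2,7,14}  Σμ=1+(-1)+(-1)+1=0
n=15: 15·1 5·3 3·5 1·15  μ→[1+(-1)+(-1)+1]=0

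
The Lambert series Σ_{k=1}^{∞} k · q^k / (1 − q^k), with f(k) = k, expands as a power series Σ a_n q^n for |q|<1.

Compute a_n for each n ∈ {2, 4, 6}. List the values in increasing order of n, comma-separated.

[q^2] f(1)=1,f(2)=2 ⇒ 3
[q^4] f(4)=4,f(2)=2,f(1)=1 ⇒ 7
d|6:{6,3,2,1}  Σf=6+3+2+1=12

3, 7, 12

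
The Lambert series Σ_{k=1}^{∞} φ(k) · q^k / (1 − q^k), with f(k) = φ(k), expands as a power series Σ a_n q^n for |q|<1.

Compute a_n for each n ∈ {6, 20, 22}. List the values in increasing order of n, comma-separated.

n=6: 6·1 3·2 2·3 1·6  φ→[2+2+1+1]=6
q^20  k|20↦φ(k): 1:1 2:1 4:2 5:4 10:4 20:8  a_20=20
n=22: 22·1 11·2 2·11 1·22  φ→[10+10+1+1]=22

6, 20, 22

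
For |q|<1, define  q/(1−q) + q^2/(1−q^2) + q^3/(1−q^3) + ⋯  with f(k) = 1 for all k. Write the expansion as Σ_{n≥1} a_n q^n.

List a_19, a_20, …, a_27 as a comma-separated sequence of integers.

2, 6, 4, 4, 2, 8, 3, 4, 4

q^19  k|19↦f(k): 1:1 19:1  a_19=2
[q^20] f(1)=1,f(2)=1,f(4)=1,f(5)=1,f(10)=1,f(20)=1 ⇒ 6
[q^21] f(21)=1,f(7)=1,f(3)=1,f(1)=1 ⇒ 4
q^22  k|22↦f(k): 1:1 2:1 11:1 22:1  a_22=4
q^23  k|23↦f(k): 1:1 23:1  a_23=2
q^24  k|24↦f(k): 1:1 2:1 3:1 4:1 6:1 8:1 12:1 24:1  a_24=8
q^25  k|25↦f(k): 1:1 5:1 25:1  a_25=3
[q^26] f(1)=1,f(2)=1,f(13)=1,f(26)=1 ⇒ 4
d|27:{1,3,9,27}  Σf=1+1+1+1=4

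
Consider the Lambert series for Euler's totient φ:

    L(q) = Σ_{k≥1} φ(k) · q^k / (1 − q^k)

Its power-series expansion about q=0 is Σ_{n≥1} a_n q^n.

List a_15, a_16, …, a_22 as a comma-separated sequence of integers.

d|15:{1,3,5,15}  Σφ=1+2+4+8=15
q^16  k|16↦φ(k): 16:8 8:4 4:2 2:1 1:1  a_16=16
n=17: 17·1 1·17  φ→[16+1]=17
q^18  k|18↦φ(k): 1:1 2:1 3:2 6:2 9:6 18:6  a_18=18
n=19: 19·1 1·19  φ→[18+1]=19
[q^20] φ(20)=8,φ(10)=4,φ(5)=4,φ(4)=2,φ(2)=1,φ(1)=1 ⇒ 20
n=21: 1·21 3·7 7·3 21·1  φ→[1+2+6+12]=21
d|22:{1,2,11,22}  Σφ=1+1+10+10=22

15, 16, 17, 18, 19, 20, 21, 22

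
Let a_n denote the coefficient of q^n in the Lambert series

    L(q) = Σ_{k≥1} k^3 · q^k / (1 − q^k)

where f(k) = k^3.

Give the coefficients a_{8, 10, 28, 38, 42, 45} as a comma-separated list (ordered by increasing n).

n=8: 1·8 2·4 4·2 8·1  f→[1+8+64+512]=585
d|10:{1,2,5,10}  Σf=1+8+125+1000=1134
[q^28] f(1)=1,f(2)=8,f(4)=64,f(7)=343,f(14)=2744,f(28)=21952 ⇒ 25112
d|38:{1,2,19,38}  Σf=1+8+6859+54872=61740
d|42:{42,21,14,7,6,3,2,1}  Σf=74088+9261+2744+343+216+27+8+1=86688
q^45  k|45↦f(k): 1:1 3:27 5:125 9:729 15:3375 45:91125  a_45=95382

585, 1134, 25112, 61740, 86688, 95382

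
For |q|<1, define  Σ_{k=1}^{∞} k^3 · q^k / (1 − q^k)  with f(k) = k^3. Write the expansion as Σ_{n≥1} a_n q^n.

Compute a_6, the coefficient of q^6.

a_6 = 252

[q^6] f(1)=1,f(2)=8,f(3)=27,f(6)=216 ⇒ 252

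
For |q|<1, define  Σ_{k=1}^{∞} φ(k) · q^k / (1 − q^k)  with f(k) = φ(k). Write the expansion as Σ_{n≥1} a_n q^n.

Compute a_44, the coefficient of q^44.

d|44:{1,2,4,11,22,44}  Σφ=1+1+2+10+10+20=44

a_44 = 44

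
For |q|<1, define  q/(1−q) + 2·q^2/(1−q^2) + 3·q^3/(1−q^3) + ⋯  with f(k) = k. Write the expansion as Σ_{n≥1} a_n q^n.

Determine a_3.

q^3  k|3↦f(k): 1:1 3:3  a_3=4

a_3 = 4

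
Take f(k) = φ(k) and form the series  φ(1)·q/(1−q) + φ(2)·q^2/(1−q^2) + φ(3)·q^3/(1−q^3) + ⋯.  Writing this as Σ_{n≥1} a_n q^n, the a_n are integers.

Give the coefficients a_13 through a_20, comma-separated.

n=13: 1·13 13·1  φ→[1+12]=13
n=14: 14·1 7·2 2·7 1·14  φ→[6+6+1+1]=14
d|15:{1,3,5,15}  Σφ=1+2+4+8=15
[q^16] φ(16)=8,φ(8)=4,φ(4)=2,φ(2)=1,φ(1)=1 ⇒ 16
q^17  k|17↦φ(k): 1:1 17:16  a_17=17
n=18: 18·1 9·2 6·3 3·6 2·9 1·18  φ→[6+6+2+2+1+1]=18
d|19:{1,19}  Σφ=1+18=19
q^20  k|20↦φ(k): 20:8 10:4 5:4 4:2 2:1 1:1  a_20=20

13, 14, 15, 16, 17, 18, 19, 20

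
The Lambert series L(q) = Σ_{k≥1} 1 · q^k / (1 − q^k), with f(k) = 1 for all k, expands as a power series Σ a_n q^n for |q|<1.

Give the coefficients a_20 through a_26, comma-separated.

6, 4, 4, 2, 8, 3, 4

q^20  k|20↦f(k): 1:1 2:1 4:1 5:1 10:1 20:1  a_20=6
[q^21] f(21)=1,f(7)=1,f(3)=1,f(1)=1 ⇒ 4
[q^22] f(22)=1,f(11)=1,f(2)=1,f(1)=1 ⇒ 4
d|23:{1,23}  Σf=1+1=2
d|24:{24,12,8,6,4,3,2,1}  Σf=1+1+1+1+1+1+1+1=8
q^25  k|25↦f(k): 1:1 5:1 25:1  a_25=3
q^26  k|26↦f(k): 1:1 2:1 13:1 26:1  a_26=4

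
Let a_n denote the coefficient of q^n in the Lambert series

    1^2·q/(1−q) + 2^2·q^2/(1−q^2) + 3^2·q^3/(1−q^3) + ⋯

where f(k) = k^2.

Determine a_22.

n=22: 1·22 2·11 11·2 22·1  f→[1+4+121+484]=610

a_22 = 610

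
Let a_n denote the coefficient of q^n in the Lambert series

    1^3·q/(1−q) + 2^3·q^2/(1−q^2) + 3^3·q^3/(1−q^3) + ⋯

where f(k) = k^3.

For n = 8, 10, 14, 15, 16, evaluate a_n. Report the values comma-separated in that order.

585, 1134, 3096, 3528, 4681

n=8: 1·8 2·4 4·2 8·1  f→[1+8+64+512]=585
n=10: 1·10 2·5 5·2 10·1  f→[1+8+125+1000]=1134
q^14  k|14↦f(k): 14:2744 7:343 2:8 1:1  a_14=3096
n=15: 1·15 3·5 5·3 15·1  f→[1+27+125+3375]=3528
q^16  k|16↦f(k): 16:4096 8:512 4:64 2:8 1:1  a_16=4681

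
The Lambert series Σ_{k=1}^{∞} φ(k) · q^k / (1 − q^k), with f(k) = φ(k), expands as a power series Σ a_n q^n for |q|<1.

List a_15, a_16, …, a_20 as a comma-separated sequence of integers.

[q^15] φ(1)=1,φ(3)=2,φ(5)=4,φ(15)=8 ⇒ 15
n=16: 1·16 2·8 4·4 8·2 16·1  φ→[1+1+2+4+8]=16
[q^17] φ(1)=1,φ(17)=16 ⇒ 17
d|18:{1,2,3,6,9,18}  Σφ=1+1+2+2+6+6=18
[q^19] φ(19)=18,φ(1)=1 ⇒ 19
[q^20] φ(1)=1,φ(2)=1,φ(4)=2,φ(5)=4,φ(10)=4,φ(20)=8 ⇒ 20

15, 16, 17, 18, 19, 20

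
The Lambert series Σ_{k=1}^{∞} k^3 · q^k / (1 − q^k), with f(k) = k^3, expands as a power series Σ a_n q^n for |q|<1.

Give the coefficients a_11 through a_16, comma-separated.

[q^11] f(1)=1,f(11)=1331 ⇒ 1332
n=12: 12·1 6·2 4·3 3·4 2·6 1·12  f→[1728+216+64+27+8+1]=2044
d|13:{1,13}  Σf=1+2197=2198
q^14  k|14↦f(k): 1:1 2:8 7:343 14:2744  a_14=3096
n=15: 15·1 5·3 3·5 1·15  f→[3375+125+27+1]=3528
[q^16] f(1)=1,f(2)=8,f(4)=64,f(8)=512,f(16)=4096 ⇒ 4681

1332, 2044, 2198, 3096, 3528, 4681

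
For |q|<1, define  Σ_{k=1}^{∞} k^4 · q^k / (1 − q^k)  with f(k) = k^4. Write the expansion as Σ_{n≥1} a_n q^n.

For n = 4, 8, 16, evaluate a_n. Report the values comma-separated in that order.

273, 4369, 69905

n=4: 4·1 2·2 1·4  f→[256+16+1]=273
[q^8] f(1)=1,f(2)=16,f(4)=256,f(8)=4096 ⇒ 4369
q^16  k|16↦f(k): 1:1 2:16 4:256 8:4096 16:65536  a_16=69905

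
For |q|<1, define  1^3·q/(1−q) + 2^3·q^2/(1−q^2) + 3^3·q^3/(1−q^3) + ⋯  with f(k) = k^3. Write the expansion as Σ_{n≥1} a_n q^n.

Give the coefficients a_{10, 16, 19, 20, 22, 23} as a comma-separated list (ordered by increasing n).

1134, 4681, 6860, 9198, 11988, 12168

q^10  k|10↦f(k): 10:1000 5:125 2:8 1:1  a_10=1134
n=16: 1·16 2·8 4·4 8·2 16·1  f→[1+8+64+512+4096]=4681
n=19: 19·1 1·19  f→[6859+1]=6860
q^20  k|20↦f(k): 1:1 2:8 4:64 5:125 10:1000 20:8000  a_20=9198
[q^22] f(1)=1,f(2)=8,f(11)=1331,f(22)=10648 ⇒ 11988
[q^23] f(1)=1,f(23)=12167 ⇒ 12168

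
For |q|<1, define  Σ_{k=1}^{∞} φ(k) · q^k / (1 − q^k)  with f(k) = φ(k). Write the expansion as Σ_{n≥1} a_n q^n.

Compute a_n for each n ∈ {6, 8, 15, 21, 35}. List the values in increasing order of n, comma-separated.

[q^6] φ(6)=2,φ(3)=2,φ(2)=1,φ(1)=1 ⇒ 6
d|8:{1,2,4,8}  Σφ=1+1+2+4=8
[q^15] φ(1)=1,φ(3)=2,φ(5)=4,φ(15)=8 ⇒ 15
[q^21] φ(1)=1,φ(3)=2,φ(7)=6,φ(21)=12 ⇒ 21
n=35: 35·1 7·5 5·7 1·35  φ→[24+6+4+1]=35

6, 8, 15, 21, 35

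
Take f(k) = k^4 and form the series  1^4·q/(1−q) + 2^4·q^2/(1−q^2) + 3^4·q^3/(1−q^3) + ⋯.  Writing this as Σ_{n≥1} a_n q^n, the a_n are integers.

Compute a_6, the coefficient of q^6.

a_6 = 1394

n=6: 6·1 3·2 2·3 1·6  f→[1296+81+16+1]=1394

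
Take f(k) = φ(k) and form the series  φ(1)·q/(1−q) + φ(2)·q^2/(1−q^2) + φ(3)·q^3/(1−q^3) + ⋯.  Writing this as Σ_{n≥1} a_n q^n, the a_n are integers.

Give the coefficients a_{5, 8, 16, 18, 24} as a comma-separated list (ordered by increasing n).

q^5  k|5↦φ(k): 5:4 1:1  a_5=5
d|8:{8,4,2,1}  Σφ=4+2+1+1=8
d|16:{1,2,4,8,16}  Σφ=1+1+2+4+8=16
q^18  k|18↦φ(k): 18:6 9:6 6:2 3:2 2:1 1:1  a_18=18
d|24:{1,2,3,4,6,8,12,24}  Σφ=1+1+2+2+2+4+4+8=24

5, 8, 16, 18, 24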